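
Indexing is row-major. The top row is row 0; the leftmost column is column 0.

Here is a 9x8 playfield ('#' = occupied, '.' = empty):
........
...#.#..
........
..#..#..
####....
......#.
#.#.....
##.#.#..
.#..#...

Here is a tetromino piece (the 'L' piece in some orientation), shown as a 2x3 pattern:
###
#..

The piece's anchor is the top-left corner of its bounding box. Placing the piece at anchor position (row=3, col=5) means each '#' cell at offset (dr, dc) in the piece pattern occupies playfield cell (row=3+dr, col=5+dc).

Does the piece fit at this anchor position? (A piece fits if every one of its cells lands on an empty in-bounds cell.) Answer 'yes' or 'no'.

Check each piece cell at anchor (3, 5):
  offset (0,0) -> (3,5): occupied ('#') -> FAIL
  offset (0,1) -> (3,6): empty -> OK
  offset (0,2) -> (3,7): empty -> OK
  offset (1,0) -> (4,5): empty -> OK
All cells valid: no

Answer: no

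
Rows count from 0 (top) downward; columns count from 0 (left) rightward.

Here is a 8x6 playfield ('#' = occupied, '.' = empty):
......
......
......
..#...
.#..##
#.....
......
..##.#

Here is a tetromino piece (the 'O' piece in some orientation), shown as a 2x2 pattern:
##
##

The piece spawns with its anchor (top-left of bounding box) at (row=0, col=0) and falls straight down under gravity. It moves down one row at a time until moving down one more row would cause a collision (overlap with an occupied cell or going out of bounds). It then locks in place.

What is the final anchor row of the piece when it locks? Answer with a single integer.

Answer: 2

Derivation:
Spawn at (row=0, col=0). Try each row:
  row 0: fits
  row 1: fits
  row 2: fits
  row 3: blocked -> lock at row 2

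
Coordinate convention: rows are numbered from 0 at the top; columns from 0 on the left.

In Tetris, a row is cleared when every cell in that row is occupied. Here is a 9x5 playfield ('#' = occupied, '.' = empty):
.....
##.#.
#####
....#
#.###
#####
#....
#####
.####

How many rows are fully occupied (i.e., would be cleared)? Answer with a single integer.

Check each row:
  row 0: 5 empty cells -> not full
  row 1: 2 empty cells -> not full
  row 2: 0 empty cells -> FULL (clear)
  row 3: 4 empty cells -> not full
  row 4: 1 empty cell -> not full
  row 5: 0 empty cells -> FULL (clear)
  row 6: 4 empty cells -> not full
  row 7: 0 empty cells -> FULL (clear)
  row 8: 1 empty cell -> not full
Total rows cleared: 3

Answer: 3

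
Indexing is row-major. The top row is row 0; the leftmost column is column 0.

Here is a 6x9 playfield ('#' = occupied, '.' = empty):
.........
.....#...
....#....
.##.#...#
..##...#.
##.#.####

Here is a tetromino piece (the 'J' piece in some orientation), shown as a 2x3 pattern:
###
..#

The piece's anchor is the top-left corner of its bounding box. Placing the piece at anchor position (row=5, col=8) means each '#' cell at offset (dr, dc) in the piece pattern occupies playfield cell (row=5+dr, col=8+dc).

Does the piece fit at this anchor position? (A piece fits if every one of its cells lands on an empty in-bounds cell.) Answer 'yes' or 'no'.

Answer: no

Derivation:
Check each piece cell at anchor (5, 8):
  offset (0,0) -> (5,8): occupied ('#') -> FAIL
  offset (0,1) -> (5,9): out of bounds -> FAIL
  offset (0,2) -> (5,10): out of bounds -> FAIL
  offset (1,2) -> (6,10): out of bounds -> FAIL
All cells valid: no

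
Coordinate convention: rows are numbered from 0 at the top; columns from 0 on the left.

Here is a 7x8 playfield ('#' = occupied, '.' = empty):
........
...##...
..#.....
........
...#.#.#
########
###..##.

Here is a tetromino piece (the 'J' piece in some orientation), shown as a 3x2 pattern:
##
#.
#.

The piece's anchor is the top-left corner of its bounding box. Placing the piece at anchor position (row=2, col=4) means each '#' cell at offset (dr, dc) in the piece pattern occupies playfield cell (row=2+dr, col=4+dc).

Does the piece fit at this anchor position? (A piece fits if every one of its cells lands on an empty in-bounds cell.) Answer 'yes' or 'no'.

Check each piece cell at anchor (2, 4):
  offset (0,0) -> (2,4): empty -> OK
  offset (0,1) -> (2,5): empty -> OK
  offset (1,0) -> (3,4): empty -> OK
  offset (2,0) -> (4,4): empty -> OK
All cells valid: yes

Answer: yes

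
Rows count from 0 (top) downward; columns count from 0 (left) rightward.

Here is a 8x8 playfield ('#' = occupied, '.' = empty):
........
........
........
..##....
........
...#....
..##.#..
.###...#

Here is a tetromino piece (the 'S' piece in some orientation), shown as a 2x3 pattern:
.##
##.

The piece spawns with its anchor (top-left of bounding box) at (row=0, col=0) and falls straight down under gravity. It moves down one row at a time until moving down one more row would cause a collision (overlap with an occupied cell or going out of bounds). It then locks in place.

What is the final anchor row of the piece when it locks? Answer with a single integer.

Answer: 2

Derivation:
Spawn at (row=0, col=0). Try each row:
  row 0: fits
  row 1: fits
  row 2: fits
  row 3: blocked -> lock at row 2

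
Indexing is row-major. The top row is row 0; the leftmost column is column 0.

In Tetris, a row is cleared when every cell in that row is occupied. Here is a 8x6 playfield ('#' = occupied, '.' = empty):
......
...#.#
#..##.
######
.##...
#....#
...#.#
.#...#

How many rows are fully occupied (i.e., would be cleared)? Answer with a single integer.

Check each row:
  row 0: 6 empty cells -> not full
  row 1: 4 empty cells -> not full
  row 2: 3 empty cells -> not full
  row 3: 0 empty cells -> FULL (clear)
  row 4: 4 empty cells -> not full
  row 5: 4 empty cells -> not full
  row 6: 4 empty cells -> not full
  row 7: 4 empty cells -> not full
Total rows cleared: 1

Answer: 1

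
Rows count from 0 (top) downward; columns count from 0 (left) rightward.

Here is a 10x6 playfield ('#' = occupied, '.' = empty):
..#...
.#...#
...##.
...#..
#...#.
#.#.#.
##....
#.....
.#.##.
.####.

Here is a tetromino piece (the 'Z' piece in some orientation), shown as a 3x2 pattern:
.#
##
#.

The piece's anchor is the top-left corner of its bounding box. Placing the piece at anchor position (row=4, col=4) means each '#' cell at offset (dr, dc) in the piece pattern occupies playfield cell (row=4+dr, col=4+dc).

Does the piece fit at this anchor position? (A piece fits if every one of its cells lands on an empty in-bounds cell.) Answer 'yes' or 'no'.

Check each piece cell at anchor (4, 4):
  offset (0,1) -> (4,5): empty -> OK
  offset (1,0) -> (5,4): occupied ('#') -> FAIL
  offset (1,1) -> (5,5): empty -> OK
  offset (2,0) -> (6,4): empty -> OK
All cells valid: no

Answer: no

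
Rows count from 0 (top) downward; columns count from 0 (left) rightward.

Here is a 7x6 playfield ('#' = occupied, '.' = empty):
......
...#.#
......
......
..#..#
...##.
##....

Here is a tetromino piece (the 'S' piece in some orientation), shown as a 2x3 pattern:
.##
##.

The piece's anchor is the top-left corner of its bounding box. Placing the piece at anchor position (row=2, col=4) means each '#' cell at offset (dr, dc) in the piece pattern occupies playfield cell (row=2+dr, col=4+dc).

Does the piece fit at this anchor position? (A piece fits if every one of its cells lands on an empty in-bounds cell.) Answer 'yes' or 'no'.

Check each piece cell at anchor (2, 4):
  offset (0,1) -> (2,5): empty -> OK
  offset (0,2) -> (2,6): out of bounds -> FAIL
  offset (1,0) -> (3,4): empty -> OK
  offset (1,1) -> (3,5): empty -> OK
All cells valid: no

Answer: no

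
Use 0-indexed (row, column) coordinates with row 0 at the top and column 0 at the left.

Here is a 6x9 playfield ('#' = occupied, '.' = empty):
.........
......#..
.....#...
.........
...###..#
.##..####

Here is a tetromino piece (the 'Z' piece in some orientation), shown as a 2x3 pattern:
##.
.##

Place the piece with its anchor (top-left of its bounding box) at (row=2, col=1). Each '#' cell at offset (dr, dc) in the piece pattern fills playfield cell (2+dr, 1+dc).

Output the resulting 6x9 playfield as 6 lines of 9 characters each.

Answer: .........
......#..
.##..#...
..##.....
...###..#
.##..####

Derivation:
Fill (2+0,1+0) = (2,1)
Fill (2+0,1+1) = (2,2)
Fill (2+1,1+1) = (3,2)
Fill (2+1,1+2) = (3,3)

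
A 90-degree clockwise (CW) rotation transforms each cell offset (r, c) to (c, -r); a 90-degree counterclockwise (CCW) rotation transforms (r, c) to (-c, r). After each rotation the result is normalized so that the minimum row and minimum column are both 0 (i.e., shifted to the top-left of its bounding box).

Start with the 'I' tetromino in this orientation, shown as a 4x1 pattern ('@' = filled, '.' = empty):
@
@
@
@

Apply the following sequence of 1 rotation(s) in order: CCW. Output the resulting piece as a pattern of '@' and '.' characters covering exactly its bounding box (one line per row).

Answer: @@@@

Derivation:
Start:
@
@
@
@
After rotation 1 (CCW):
@@@@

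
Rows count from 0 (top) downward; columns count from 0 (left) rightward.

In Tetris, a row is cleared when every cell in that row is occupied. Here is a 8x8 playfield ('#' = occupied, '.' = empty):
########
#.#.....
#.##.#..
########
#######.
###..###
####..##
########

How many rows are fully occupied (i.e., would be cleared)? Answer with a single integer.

Check each row:
  row 0: 0 empty cells -> FULL (clear)
  row 1: 6 empty cells -> not full
  row 2: 4 empty cells -> not full
  row 3: 0 empty cells -> FULL (clear)
  row 4: 1 empty cell -> not full
  row 5: 2 empty cells -> not full
  row 6: 2 empty cells -> not full
  row 7: 0 empty cells -> FULL (clear)
Total rows cleared: 3

Answer: 3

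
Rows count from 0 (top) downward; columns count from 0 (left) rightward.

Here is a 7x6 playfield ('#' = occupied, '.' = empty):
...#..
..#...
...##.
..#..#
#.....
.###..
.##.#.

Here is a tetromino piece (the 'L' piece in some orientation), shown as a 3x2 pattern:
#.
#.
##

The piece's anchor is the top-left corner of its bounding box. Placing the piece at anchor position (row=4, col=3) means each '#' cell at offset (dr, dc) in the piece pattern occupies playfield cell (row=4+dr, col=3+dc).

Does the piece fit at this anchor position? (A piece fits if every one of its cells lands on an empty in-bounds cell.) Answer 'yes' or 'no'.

Check each piece cell at anchor (4, 3):
  offset (0,0) -> (4,3): empty -> OK
  offset (1,0) -> (5,3): occupied ('#') -> FAIL
  offset (2,0) -> (6,3): empty -> OK
  offset (2,1) -> (6,4): occupied ('#') -> FAIL
All cells valid: no

Answer: no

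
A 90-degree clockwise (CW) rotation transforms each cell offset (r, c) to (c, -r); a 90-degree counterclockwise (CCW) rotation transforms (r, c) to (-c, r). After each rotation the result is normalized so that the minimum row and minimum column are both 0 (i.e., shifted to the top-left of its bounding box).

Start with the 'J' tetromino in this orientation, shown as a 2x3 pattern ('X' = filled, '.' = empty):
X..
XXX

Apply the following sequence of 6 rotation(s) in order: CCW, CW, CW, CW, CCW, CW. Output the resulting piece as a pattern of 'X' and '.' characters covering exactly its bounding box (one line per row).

Answer: XXX
..X

Derivation:
Start:
X..
XXX
After rotation 1 (CCW):
.X
.X
XX
After rotation 2 (CW):
X..
XXX
After rotation 3 (CW):
XX
X.
X.
After rotation 4 (CW):
XXX
..X
After rotation 5 (CCW):
XX
X.
X.
After rotation 6 (CW):
XXX
..X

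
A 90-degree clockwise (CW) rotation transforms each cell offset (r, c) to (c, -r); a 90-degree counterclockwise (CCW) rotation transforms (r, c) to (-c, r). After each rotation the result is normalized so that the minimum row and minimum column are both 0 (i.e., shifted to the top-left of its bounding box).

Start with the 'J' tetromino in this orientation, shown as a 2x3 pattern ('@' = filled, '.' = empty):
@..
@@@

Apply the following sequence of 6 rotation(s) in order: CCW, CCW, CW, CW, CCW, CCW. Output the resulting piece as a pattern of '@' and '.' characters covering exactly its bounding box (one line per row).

Answer: @@@
..@

Derivation:
Start:
@..
@@@
After rotation 1 (CCW):
.@
.@
@@
After rotation 2 (CCW):
@@@
..@
After rotation 3 (CW):
.@
.@
@@
After rotation 4 (CW):
@..
@@@
After rotation 5 (CCW):
.@
.@
@@
After rotation 6 (CCW):
@@@
..@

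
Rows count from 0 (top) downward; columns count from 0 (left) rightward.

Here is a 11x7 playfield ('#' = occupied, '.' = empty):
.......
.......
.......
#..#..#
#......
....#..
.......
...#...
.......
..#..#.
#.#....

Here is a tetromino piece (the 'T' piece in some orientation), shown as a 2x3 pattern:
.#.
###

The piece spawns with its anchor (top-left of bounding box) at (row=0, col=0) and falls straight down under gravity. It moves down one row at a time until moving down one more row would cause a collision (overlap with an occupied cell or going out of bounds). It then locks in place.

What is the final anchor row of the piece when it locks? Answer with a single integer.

Answer: 1

Derivation:
Spawn at (row=0, col=0). Try each row:
  row 0: fits
  row 1: fits
  row 2: blocked -> lock at row 1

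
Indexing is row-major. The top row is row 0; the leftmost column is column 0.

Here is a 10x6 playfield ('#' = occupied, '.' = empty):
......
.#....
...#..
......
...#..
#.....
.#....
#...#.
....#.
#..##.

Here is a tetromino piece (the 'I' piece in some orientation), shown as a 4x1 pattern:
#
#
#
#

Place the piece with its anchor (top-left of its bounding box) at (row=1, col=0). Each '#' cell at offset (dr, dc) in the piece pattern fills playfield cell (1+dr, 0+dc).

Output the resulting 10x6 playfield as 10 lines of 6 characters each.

Fill (1+0,0+0) = (1,0)
Fill (1+1,0+0) = (2,0)
Fill (1+2,0+0) = (3,0)
Fill (1+3,0+0) = (4,0)

Answer: ......
##....
#..#..
#.....
#..#..
#.....
.#....
#...#.
....#.
#..##.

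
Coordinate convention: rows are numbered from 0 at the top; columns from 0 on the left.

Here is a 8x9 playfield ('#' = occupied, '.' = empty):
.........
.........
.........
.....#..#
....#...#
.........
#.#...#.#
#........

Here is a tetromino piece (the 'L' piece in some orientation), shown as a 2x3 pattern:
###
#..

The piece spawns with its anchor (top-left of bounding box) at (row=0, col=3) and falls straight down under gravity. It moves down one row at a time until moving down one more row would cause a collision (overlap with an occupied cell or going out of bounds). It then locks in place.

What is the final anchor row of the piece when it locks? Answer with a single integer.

Answer: 2

Derivation:
Spawn at (row=0, col=3). Try each row:
  row 0: fits
  row 1: fits
  row 2: fits
  row 3: blocked -> lock at row 2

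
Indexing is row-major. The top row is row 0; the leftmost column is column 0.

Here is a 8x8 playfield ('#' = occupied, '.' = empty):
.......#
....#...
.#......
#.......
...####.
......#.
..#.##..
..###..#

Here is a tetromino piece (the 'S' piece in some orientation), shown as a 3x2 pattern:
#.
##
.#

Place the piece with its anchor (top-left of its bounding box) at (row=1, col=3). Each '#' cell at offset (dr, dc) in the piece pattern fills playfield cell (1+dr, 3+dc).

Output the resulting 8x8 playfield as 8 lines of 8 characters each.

Fill (1+0,3+0) = (1,3)
Fill (1+1,3+0) = (2,3)
Fill (1+1,3+1) = (2,4)
Fill (1+2,3+1) = (3,4)

Answer: .......#
...##...
.#.##...
#...#...
...####.
......#.
..#.##..
..###..#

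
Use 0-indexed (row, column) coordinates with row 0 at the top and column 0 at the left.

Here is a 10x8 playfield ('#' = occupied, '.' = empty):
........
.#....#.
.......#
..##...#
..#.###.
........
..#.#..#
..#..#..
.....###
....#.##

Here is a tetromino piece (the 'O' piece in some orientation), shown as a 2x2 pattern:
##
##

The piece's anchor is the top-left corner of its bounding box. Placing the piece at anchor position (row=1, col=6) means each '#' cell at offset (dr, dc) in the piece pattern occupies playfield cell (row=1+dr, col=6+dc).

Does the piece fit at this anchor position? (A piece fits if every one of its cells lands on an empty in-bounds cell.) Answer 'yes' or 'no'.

Answer: no

Derivation:
Check each piece cell at anchor (1, 6):
  offset (0,0) -> (1,6): occupied ('#') -> FAIL
  offset (0,1) -> (1,7): empty -> OK
  offset (1,0) -> (2,6): empty -> OK
  offset (1,1) -> (2,7): occupied ('#') -> FAIL
All cells valid: no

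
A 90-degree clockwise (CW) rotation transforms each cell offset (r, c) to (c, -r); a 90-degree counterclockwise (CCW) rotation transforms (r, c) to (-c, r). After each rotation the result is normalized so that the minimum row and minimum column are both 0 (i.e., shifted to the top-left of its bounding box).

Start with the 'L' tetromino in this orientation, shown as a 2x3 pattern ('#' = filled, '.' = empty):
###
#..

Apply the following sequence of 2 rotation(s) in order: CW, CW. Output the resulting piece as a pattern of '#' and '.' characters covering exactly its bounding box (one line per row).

Start:
###
#..
After rotation 1 (CW):
##
.#
.#
After rotation 2 (CW):
..#
###

Answer: ..#
###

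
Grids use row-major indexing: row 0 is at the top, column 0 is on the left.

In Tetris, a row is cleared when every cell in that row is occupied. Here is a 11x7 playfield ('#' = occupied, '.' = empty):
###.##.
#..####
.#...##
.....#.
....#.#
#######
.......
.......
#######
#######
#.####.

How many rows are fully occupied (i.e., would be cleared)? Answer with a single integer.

Answer: 3

Derivation:
Check each row:
  row 0: 2 empty cells -> not full
  row 1: 2 empty cells -> not full
  row 2: 4 empty cells -> not full
  row 3: 6 empty cells -> not full
  row 4: 5 empty cells -> not full
  row 5: 0 empty cells -> FULL (clear)
  row 6: 7 empty cells -> not full
  row 7: 7 empty cells -> not full
  row 8: 0 empty cells -> FULL (clear)
  row 9: 0 empty cells -> FULL (clear)
  row 10: 2 empty cells -> not full
Total rows cleared: 3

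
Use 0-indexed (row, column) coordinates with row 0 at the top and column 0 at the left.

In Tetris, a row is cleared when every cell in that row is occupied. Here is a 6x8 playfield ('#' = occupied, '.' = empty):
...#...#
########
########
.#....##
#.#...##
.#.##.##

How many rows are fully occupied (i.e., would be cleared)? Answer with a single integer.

Check each row:
  row 0: 6 empty cells -> not full
  row 1: 0 empty cells -> FULL (clear)
  row 2: 0 empty cells -> FULL (clear)
  row 3: 5 empty cells -> not full
  row 4: 4 empty cells -> not full
  row 5: 3 empty cells -> not full
Total rows cleared: 2

Answer: 2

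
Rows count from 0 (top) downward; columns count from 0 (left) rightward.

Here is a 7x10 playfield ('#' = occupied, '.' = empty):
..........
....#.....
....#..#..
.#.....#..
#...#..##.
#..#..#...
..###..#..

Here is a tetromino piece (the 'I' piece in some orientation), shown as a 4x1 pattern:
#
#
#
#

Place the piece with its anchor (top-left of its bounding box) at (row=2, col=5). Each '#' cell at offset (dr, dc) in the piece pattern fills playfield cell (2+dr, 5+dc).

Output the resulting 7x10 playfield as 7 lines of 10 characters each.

Fill (2+0,5+0) = (2,5)
Fill (2+1,5+0) = (3,5)
Fill (2+2,5+0) = (4,5)
Fill (2+3,5+0) = (5,5)

Answer: ..........
....#.....
....##.#..
.#...#.#..
#...##.##.
#..#.##...
..###..#..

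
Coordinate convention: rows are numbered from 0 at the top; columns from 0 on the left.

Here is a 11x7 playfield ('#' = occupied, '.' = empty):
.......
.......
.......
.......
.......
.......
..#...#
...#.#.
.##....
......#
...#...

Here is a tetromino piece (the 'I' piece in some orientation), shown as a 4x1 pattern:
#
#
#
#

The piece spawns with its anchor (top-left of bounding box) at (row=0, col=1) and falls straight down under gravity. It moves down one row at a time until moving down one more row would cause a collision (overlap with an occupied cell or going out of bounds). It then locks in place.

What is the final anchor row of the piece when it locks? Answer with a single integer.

Spawn at (row=0, col=1). Try each row:
  row 0: fits
  row 1: fits
  row 2: fits
  row 3: fits
  row 4: fits
  row 5: blocked -> lock at row 4

Answer: 4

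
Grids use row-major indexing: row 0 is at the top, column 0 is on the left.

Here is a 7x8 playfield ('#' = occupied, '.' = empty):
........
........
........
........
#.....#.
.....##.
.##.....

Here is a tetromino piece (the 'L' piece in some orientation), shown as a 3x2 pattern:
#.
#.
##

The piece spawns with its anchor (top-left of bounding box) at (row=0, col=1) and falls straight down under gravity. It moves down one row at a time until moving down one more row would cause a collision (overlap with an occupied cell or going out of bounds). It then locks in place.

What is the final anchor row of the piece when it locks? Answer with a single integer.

Answer: 3

Derivation:
Spawn at (row=0, col=1). Try each row:
  row 0: fits
  row 1: fits
  row 2: fits
  row 3: fits
  row 4: blocked -> lock at row 3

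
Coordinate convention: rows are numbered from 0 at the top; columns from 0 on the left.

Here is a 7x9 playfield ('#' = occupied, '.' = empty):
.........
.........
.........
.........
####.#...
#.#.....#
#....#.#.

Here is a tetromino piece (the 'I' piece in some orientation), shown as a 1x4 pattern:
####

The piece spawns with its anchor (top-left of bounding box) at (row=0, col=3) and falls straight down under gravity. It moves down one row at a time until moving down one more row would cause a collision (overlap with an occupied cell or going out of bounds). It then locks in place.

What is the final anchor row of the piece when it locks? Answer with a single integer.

Answer: 3

Derivation:
Spawn at (row=0, col=3). Try each row:
  row 0: fits
  row 1: fits
  row 2: fits
  row 3: fits
  row 4: blocked -> lock at row 3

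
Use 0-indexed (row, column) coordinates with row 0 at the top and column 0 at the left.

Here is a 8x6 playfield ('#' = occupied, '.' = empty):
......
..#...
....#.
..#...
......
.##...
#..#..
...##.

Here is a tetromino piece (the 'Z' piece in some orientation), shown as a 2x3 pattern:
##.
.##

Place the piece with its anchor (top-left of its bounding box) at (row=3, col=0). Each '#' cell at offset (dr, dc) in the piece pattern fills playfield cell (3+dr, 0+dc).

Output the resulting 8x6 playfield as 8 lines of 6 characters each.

Fill (3+0,0+0) = (3,0)
Fill (3+0,0+1) = (3,1)
Fill (3+1,0+1) = (4,1)
Fill (3+1,0+2) = (4,2)

Answer: ......
..#...
....#.
###...
.##...
.##...
#..#..
...##.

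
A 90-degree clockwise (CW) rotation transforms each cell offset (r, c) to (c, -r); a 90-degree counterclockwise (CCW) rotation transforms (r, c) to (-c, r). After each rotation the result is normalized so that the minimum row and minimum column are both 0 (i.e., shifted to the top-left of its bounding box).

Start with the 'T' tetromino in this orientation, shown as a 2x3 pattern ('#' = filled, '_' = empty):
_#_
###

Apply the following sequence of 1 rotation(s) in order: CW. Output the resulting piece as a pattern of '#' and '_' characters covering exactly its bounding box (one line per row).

Start:
_#_
###
After rotation 1 (CW):
#_
##
#_

Answer: #_
##
#_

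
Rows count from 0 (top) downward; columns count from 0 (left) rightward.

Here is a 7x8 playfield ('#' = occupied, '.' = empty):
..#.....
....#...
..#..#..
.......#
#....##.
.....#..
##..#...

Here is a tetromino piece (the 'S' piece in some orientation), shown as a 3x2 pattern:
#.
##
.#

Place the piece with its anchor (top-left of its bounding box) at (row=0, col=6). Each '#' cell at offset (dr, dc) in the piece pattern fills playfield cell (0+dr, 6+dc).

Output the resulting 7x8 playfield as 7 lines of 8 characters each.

Answer: ..#...#.
....#.##
..#..#.#
.......#
#....##.
.....#..
##..#...

Derivation:
Fill (0+0,6+0) = (0,6)
Fill (0+1,6+0) = (1,6)
Fill (0+1,6+1) = (1,7)
Fill (0+2,6+1) = (2,7)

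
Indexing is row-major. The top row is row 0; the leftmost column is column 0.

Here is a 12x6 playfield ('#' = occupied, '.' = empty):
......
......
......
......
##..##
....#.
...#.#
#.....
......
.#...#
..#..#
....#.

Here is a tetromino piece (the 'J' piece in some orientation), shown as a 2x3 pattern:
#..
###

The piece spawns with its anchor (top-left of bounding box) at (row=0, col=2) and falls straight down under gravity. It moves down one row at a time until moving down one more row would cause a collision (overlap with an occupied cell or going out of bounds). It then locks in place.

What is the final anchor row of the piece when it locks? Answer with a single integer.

Answer: 2

Derivation:
Spawn at (row=0, col=2). Try each row:
  row 0: fits
  row 1: fits
  row 2: fits
  row 3: blocked -> lock at row 2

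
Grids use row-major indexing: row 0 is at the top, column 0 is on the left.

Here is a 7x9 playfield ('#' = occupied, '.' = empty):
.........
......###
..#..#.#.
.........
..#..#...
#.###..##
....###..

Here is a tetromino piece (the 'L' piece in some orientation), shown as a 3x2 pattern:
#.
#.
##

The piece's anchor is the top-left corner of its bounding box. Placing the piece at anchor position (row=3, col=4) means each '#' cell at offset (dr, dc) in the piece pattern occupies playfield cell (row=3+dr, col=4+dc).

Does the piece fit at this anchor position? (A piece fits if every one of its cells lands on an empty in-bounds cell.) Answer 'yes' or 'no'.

Answer: no

Derivation:
Check each piece cell at anchor (3, 4):
  offset (0,0) -> (3,4): empty -> OK
  offset (1,0) -> (4,4): empty -> OK
  offset (2,0) -> (5,4): occupied ('#') -> FAIL
  offset (2,1) -> (5,5): empty -> OK
All cells valid: no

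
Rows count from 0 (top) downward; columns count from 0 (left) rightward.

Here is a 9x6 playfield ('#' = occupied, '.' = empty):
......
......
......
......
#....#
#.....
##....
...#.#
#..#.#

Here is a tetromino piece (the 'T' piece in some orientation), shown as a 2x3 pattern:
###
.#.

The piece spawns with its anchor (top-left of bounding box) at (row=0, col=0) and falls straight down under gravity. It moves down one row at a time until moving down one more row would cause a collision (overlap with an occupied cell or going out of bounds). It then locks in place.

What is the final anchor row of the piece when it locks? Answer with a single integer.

Answer: 3

Derivation:
Spawn at (row=0, col=0). Try each row:
  row 0: fits
  row 1: fits
  row 2: fits
  row 3: fits
  row 4: blocked -> lock at row 3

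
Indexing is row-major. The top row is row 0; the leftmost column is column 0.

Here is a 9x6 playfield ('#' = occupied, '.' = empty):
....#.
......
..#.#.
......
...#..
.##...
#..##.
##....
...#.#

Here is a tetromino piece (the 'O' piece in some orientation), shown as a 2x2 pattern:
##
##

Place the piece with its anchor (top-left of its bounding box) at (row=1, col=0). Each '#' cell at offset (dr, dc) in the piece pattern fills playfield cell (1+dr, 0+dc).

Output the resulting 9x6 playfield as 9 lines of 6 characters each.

Answer: ....#.
##....
###.#.
......
...#..
.##...
#..##.
##....
...#.#

Derivation:
Fill (1+0,0+0) = (1,0)
Fill (1+0,0+1) = (1,1)
Fill (1+1,0+0) = (2,0)
Fill (1+1,0+1) = (2,1)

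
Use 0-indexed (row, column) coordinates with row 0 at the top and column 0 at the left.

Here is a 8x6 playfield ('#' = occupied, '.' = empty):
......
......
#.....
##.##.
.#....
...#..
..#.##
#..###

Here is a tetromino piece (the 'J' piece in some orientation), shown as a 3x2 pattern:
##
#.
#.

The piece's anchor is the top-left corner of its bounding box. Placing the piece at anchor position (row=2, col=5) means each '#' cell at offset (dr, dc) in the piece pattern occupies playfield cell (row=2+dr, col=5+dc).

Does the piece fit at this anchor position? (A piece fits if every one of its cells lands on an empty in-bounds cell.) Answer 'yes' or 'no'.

Answer: no

Derivation:
Check each piece cell at anchor (2, 5):
  offset (0,0) -> (2,5): empty -> OK
  offset (0,1) -> (2,6): out of bounds -> FAIL
  offset (1,0) -> (3,5): empty -> OK
  offset (2,0) -> (4,5): empty -> OK
All cells valid: no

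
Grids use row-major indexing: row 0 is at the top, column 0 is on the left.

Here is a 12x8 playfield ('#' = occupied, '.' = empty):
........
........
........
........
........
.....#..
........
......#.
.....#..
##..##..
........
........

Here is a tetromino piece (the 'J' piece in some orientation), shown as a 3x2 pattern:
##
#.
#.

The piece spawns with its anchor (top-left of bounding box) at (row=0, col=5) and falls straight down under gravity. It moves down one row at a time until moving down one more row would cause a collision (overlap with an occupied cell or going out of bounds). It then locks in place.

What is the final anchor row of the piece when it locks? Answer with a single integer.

Spawn at (row=0, col=5). Try each row:
  row 0: fits
  row 1: fits
  row 2: fits
  row 3: blocked -> lock at row 2

Answer: 2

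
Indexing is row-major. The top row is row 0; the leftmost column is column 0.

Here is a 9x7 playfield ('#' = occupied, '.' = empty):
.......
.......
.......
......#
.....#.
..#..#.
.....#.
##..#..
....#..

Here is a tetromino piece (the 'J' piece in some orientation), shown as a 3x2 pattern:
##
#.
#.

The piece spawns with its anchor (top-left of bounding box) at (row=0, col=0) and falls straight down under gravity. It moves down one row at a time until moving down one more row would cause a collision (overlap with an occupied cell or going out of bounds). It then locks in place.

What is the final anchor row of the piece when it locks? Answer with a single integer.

Spawn at (row=0, col=0). Try each row:
  row 0: fits
  row 1: fits
  row 2: fits
  row 3: fits
  row 4: fits
  row 5: blocked -> lock at row 4

Answer: 4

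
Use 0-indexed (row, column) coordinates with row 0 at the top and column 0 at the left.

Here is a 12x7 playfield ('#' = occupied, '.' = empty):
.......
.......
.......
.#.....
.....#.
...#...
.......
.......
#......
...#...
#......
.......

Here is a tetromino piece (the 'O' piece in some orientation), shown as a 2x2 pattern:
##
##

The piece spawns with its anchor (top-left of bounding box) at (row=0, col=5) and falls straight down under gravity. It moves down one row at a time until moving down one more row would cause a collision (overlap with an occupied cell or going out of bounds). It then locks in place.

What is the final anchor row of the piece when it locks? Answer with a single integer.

Answer: 2

Derivation:
Spawn at (row=0, col=5). Try each row:
  row 0: fits
  row 1: fits
  row 2: fits
  row 3: blocked -> lock at row 2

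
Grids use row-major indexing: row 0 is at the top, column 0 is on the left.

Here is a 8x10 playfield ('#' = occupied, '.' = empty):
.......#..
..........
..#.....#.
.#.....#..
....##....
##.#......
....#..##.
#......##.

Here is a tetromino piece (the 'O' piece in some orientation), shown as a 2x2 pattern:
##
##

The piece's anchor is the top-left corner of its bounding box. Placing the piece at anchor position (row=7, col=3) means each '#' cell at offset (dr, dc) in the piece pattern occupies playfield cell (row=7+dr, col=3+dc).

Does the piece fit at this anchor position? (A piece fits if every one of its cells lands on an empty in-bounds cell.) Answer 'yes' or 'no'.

Check each piece cell at anchor (7, 3):
  offset (0,0) -> (7,3): empty -> OK
  offset (0,1) -> (7,4): empty -> OK
  offset (1,0) -> (8,3): out of bounds -> FAIL
  offset (1,1) -> (8,4): out of bounds -> FAIL
All cells valid: no

Answer: no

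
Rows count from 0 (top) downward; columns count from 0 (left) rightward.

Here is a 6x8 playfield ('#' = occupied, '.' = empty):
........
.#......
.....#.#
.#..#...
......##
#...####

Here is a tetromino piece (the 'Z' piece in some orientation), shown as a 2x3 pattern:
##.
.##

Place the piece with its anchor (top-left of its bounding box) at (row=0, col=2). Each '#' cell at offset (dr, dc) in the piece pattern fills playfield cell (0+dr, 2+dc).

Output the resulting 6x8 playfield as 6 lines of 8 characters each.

Fill (0+0,2+0) = (0,2)
Fill (0+0,2+1) = (0,3)
Fill (0+1,2+1) = (1,3)
Fill (0+1,2+2) = (1,4)

Answer: ..##....
.#.##...
.....#.#
.#..#...
......##
#...####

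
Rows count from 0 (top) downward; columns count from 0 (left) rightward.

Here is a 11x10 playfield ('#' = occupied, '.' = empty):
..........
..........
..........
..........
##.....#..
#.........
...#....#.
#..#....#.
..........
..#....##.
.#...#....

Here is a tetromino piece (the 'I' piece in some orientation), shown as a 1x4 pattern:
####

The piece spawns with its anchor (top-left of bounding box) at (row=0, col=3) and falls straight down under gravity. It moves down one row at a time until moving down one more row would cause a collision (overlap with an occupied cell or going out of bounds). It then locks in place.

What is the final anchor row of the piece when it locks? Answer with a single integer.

Answer: 5

Derivation:
Spawn at (row=0, col=3). Try each row:
  row 0: fits
  row 1: fits
  row 2: fits
  row 3: fits
  row 4: fits
  row 5: fits
  row 6: blocked -> lock at row 5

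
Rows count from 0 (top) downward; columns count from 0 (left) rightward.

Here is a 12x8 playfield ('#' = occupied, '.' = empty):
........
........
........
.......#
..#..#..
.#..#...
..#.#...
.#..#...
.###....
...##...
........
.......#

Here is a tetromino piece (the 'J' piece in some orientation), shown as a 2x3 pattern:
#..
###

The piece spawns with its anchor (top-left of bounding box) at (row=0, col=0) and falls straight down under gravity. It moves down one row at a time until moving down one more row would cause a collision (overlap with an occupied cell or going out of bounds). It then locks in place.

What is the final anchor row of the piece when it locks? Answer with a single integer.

Spawn at (row=0, col=0). Try each row:
  row 0: fits
  row 1: fits
  row 2: fits
  row 3: blocked -> lock at row 2

Answer: 2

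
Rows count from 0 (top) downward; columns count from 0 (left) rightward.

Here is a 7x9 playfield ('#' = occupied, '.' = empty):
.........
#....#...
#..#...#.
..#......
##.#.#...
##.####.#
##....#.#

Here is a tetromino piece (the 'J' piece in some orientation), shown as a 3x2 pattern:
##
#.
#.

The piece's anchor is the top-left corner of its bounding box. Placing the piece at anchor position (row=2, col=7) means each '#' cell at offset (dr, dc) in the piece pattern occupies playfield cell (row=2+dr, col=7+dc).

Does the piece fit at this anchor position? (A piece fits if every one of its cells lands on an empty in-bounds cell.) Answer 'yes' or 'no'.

Check each piece cell at anchor (2, 7):
  offset (0,0) -> (2,7): occupied ('#') -> FAIL
  offset (0,1) -> (2,8): empty -> OK
  offset (1,0) -> (3,7): empty -> OK
  offset (2,0) -> (4,7): empty -> OK
All cells valid: no

Answer: no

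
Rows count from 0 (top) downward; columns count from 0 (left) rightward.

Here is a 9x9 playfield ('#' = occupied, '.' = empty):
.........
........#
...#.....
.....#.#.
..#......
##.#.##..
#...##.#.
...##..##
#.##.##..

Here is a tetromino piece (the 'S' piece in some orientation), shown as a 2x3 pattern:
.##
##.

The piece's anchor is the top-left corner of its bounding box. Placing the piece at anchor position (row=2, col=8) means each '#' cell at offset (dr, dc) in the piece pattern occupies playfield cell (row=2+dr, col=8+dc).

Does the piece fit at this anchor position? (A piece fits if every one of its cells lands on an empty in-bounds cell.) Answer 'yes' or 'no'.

Check each piece cell at anchor (2, 8):
  offset (0,1) -> (2,9): out of bounds -> FAIL
  offset (0,2) -> (2,10): out of bounds -> FAIL
  offset (1,0) -> (3,8): empty -> OK
  offset (1,1) -> (3,9): out of bounds -> FAIL
All cells valid: no

Answer: no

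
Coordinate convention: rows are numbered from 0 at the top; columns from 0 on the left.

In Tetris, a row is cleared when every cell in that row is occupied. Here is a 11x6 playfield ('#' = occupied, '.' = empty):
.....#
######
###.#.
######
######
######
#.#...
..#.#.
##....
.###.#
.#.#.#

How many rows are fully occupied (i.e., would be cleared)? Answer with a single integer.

Answer: 4

Derivation:
Check each row:
  row 0: 5 empty cells -> not full
  row 1: 0 empty cells -> FULL (clear)
  row 2: 2 empty cells -> not full
  row 3: 0 empty cells -> FULL (clear)
  row 4: 0 empty cells -> FULL (clear)
  row 5: 0 empty cells -> FULL (clear)
  row 6: 4 empty cells -> not full
  row 7: 4 empty cells -> not full
  row 8: 4 empty cells -> not full
  row 9: 2 empty cells -> not full
  row 10: 3 empty cells -> not full
Total rows cleared: 4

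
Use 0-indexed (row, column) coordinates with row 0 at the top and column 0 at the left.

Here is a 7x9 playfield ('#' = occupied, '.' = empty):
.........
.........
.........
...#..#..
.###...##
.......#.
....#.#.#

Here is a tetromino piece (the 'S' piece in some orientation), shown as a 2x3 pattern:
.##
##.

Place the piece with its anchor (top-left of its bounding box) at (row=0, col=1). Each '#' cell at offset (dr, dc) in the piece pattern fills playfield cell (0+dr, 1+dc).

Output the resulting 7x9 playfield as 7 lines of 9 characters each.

Fill (0+0,1+1) = (0,2)
Fill (0+0,1+2) = (0,3)
Fill (0+1,1+0) = (1,1)
Fill (0+1,1+1) = (1,2)

Answer: ..##.....
.##......
.........
...#..#..
.###...##
.......#.
....#.#.#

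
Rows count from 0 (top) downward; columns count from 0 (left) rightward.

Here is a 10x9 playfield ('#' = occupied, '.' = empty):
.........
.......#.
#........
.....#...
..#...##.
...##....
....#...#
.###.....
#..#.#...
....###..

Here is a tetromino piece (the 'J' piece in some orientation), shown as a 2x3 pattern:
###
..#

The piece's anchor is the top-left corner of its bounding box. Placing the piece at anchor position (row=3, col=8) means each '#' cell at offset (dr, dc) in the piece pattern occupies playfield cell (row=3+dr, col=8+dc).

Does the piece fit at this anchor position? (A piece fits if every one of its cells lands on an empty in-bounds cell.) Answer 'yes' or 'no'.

Answer: no

Derivation:
Check each piece cell at anchor (3, 8):
  offset (0,0) -> (3,8): empty -> OK
  offset (0,1) -> (3,9): out of bounds -> FAIL
  offset (0,2) -> (3,10): out of bounds -> FAIL
  offset (1,2) -> (4,10): out of bounds -> FAIL
All cells valid: no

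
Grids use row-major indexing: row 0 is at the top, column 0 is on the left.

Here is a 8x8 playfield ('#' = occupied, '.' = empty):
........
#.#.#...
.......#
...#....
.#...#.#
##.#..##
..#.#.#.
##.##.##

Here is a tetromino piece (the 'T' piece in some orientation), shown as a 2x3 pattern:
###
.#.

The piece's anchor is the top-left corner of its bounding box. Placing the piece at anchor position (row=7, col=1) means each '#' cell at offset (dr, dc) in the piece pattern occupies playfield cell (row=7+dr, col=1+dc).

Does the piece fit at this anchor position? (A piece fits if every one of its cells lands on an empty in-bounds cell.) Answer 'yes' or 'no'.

Check each piece cell at anchor (7, 1):
  offset (0,0) -> (7,1): occupied ('#') -> FAIL
  offset (0,1) -> (7,2): empty -> OK
  offset (0,2) -> (7,3): occupied ('#') -> FAIL
  offset (1,1) -> (8,2): out of bounds -> FAIL
All cells valid: no

Answer: no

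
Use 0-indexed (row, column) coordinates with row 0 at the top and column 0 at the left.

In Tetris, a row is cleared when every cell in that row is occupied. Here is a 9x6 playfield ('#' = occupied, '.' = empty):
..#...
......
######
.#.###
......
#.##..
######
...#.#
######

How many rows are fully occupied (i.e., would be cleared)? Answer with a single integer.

Check each row:
  row 0: 5 empty cells -> not full
  row 1: 6 empty cells -> not full
  row 2: 0 empty cells -> FULL (clear)
  row 3: 2 empty cells -> not full
  row 4: 6 empty cells -> not full
  row 5: 3 empty cells -> not full
  row 6: 0 empty cells -> FULL (clear)
  row 7: 4 empty cells -> not full
  row 8: 0 empty cells -> FULL (clear)
Total rows cleared: 3

Answer: 3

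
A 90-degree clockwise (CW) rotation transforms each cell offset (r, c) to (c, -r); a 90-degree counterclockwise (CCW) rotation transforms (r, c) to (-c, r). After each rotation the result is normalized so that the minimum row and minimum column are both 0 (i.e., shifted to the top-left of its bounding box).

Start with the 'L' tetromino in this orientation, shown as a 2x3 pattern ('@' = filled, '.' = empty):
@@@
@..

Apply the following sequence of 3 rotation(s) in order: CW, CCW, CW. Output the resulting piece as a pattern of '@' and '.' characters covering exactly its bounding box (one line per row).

Answer: @@
.@
.@

Derivation:
Start:
@@@
@..
After rotation 1 (CW):
@@
.@
.@
After rotation 2 (CCW):
@@@
@..
After rotation 3 (CW):
@@
.@
.@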